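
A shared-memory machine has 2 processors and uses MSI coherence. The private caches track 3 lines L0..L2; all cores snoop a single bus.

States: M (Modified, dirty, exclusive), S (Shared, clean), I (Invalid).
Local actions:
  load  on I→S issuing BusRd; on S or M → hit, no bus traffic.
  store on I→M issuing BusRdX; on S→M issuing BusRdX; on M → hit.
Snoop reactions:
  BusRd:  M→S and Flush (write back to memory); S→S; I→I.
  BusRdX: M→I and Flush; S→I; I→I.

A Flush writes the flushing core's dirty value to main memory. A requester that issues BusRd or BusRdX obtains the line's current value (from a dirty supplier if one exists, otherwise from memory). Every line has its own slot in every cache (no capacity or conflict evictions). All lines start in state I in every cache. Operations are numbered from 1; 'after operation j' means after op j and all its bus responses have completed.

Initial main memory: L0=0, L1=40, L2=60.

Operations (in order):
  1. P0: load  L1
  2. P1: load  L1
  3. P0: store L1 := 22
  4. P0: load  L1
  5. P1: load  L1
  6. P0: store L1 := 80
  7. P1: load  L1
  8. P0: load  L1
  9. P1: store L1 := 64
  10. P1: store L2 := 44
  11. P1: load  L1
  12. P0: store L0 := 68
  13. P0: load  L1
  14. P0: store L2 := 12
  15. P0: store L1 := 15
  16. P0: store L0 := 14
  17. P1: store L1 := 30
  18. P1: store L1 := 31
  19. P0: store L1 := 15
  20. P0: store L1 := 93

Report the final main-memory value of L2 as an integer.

1. P0: load  L1  bus=[BusRd]  L1: P0=S P1=I  mem[L1]=40
2. P1: load  L1  bus=[BusRd]  L1: P0=S P1=S  mem[L1]=40
3. P0: store L1 := 22  bus=[BusRdX]  L1: P0=M P1=I  mem[L1]=40
4. P0: load  L1  bus=[-]  L1: P0=M P1=I  mem[L1]=40
5. P1: load  L1  bus=[BusRd,Flush]  L1: P0=S P1=S  mem[L1]=22
6. P0: store L1 := 80  bus=[BusRdX]  L1: P0=M P1=I  mem[L1]=22
7. P1: load  L1  bus=[BusRd,Flush]  L1: P0=S P1=S  mem[L1]=80
8. P0: load  L1  bus=[-]  L1: P0=S P1=S  mem[L1]=80
9. P1: store L1 := 64  bus=[BusRdX]  L1: P0=I P1=M  mem[L1]=80
10. P1: store L2 := 44  bus=[BusRdX]  L2: P0=I P1=M  mem[L2]=60
11. P1: load  L1  bus=[-]  L1: P0=I P1=M  mem[L1]=80
12. P0: store L0 := 68  bus=[BusRdX]  L0: P0=M P1=I  mem[L0]=0
13. P0: load  L1  bus=[BusRd,Flush]  L1: P0=S P1=S  mem[L1]=64
14. P0: store L2 := 12  bus=[BusRdX,Flush]  L2: P0=M P1=I  mem[L2]=44
15. P0: store L1 := 15  bus=[BusRdX]  L1: P0=M P1=I  mem[L1]=64
16. P0: store L0 := 14  bus=[-]  L0: P0=M P1=I  mem[L0]=0
17. P1: store L1 := 30  bus=[BusRdX,Flush]  L1: P0=I P1=M  mem[L1]=15
18. P1: store L1 := 31  bus=[-]  L1: P0=I P1=M  mem[L1]=15
19. P0: store L1 := 15  bus=[BusRdX,Flush]  L1: P0=M P1=I  mem[L1]=31
20. P0: store L1 := 93  bus=[-]  L1: P0=M P1=I  mem[L1]=31

memory[L2] = 44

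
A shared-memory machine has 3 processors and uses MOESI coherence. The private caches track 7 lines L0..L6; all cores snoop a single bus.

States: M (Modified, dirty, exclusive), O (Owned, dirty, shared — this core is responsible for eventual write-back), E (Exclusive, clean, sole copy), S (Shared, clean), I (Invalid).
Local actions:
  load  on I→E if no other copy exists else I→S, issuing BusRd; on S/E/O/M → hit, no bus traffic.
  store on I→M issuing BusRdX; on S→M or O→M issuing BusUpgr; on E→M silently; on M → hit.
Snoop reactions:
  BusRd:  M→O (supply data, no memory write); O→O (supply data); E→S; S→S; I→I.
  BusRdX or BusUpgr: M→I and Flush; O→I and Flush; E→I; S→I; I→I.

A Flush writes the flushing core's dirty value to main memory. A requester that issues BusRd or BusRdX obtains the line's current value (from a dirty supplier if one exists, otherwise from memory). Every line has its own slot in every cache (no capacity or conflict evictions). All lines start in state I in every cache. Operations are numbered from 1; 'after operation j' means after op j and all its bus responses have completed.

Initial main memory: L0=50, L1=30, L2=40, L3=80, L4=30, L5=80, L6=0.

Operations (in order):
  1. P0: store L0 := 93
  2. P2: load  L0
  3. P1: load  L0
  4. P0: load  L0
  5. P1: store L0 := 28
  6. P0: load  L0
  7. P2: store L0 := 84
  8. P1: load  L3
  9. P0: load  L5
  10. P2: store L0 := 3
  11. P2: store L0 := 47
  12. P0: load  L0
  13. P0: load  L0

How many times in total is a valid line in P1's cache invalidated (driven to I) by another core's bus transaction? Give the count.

invalidations = 1

  op1 P0: store L0 := 93 → M/I/I on L0; bus BusRdX; mem=50
  op2 P2: load  L0 → O/I/S on L0; bus BusRd; mem=50
  op3 P1: load  L0 → O/S/S on L0; bus BusRd; mem=50
  op4 P0: load  L0 → O/S/S on L0; bus (none); mem=50
  op5 P1: store L0 := 28 → I/M/I on L0; bus BusUpgr Flush; mem=93
  op6 P0: load  L0 → S/O/I on L0; bus BusRd; mem=93
  op7 P2: store L0 := 84 → I/I/M on L0; bus BusRdX Flush; mem=28
  op8 P1: load  L3 → I/E/I on L3; bus BusRd; mem=80
  op9 P0: load  L5 → E/I/I on L5; bus BusRd; mem=80
  op10 P2: store L0 := 3 → I/I/M on L0; bus (none); mem=28
  op11 P2: store L0 := 47 → I/I/M on L0; bus (none); mem=28
  op12 P0: load  L0 → S/I/O on L0; bus BusRd; mem=28
  op13 P0: load  L0 → S/I/O on L0; bus (none); mem=28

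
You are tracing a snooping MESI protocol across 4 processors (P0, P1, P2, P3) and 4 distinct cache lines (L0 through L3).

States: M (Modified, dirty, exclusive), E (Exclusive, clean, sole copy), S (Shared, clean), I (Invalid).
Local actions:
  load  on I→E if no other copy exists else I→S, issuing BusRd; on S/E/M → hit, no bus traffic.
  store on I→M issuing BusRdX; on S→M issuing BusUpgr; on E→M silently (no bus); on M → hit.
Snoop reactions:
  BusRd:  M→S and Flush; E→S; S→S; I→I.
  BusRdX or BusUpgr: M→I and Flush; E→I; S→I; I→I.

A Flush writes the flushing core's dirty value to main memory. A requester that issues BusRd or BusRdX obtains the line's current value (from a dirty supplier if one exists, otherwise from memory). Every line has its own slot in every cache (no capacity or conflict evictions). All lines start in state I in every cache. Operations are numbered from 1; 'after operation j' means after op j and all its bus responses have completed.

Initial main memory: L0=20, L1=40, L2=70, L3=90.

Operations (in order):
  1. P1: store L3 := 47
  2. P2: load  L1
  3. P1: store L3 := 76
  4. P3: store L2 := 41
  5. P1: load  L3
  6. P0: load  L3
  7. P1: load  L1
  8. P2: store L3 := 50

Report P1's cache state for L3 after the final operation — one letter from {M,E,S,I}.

state = I

1. P1: store L3 := 47  bus=[BusRdX]  L3: P0=I P1=M P2=I P3=I  mem[L3]=90
2. P2: load  L1  bus=[BusRd]  L1: P0=I P1=I P2=E P3=I  mem[L1]=40
3. P1: store L3 := 76  bus=[-]  L3: P0=I P1=M P2=I P3=I  mem[L3]=90
4. P3: store L2 := 41  bus=[BusRdX]  L2: P0=I P1=I P2=I P3=M  mem[L2]=70
5. P1: load  L3  bus=[-]  L3: P0=I P1=M P2=I P3=I  mem[L3]=90
6. P0: load  L3  bus=[BusRd,Flush]  L3: P0=S P1=S P2=I P3=I  mem[L3]=76
7. P1: load  L1  bus=[BusRd]  L1: P0=I P1=S P2=S P3=I  mem[L1]=40
8. P2: store L3 := 50  bus=[BusRdX]  L3: P0=I P1=I P2=M P3=I  mem[L3]=76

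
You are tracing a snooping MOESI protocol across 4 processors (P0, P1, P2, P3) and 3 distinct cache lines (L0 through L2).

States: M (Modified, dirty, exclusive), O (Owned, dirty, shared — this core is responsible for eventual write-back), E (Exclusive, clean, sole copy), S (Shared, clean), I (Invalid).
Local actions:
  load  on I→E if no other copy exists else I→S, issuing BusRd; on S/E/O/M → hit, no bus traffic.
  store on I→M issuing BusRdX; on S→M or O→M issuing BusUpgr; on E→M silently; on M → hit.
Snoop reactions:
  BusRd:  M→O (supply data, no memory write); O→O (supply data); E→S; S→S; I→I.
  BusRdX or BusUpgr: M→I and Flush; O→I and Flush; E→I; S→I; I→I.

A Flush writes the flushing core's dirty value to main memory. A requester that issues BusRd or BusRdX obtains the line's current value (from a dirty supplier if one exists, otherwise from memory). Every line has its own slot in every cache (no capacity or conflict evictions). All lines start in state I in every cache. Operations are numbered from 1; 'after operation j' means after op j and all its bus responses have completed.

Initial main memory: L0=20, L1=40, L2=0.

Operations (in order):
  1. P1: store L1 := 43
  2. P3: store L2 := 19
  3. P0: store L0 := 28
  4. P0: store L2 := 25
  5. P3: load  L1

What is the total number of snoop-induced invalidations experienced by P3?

invalidations = 1

  op1 P1: store L1 := 43 → I/M/I/I on L1; bus BusRdX; mem=40
  op2 P3: store L2 := 19 → I/I/I/M on L2; bus BusRdX; mem=0
  op3 P0: store L0 := 28 → M/I/I/I on L0; bus BusRdX; mem=20
  op4 P0: store L2 := 25 → M/I/I/I on L2; bus BusRdX Flush; mem=19
  op5 P3: load  L1 → I/O/I/S on L1; bus BusRd; mem=40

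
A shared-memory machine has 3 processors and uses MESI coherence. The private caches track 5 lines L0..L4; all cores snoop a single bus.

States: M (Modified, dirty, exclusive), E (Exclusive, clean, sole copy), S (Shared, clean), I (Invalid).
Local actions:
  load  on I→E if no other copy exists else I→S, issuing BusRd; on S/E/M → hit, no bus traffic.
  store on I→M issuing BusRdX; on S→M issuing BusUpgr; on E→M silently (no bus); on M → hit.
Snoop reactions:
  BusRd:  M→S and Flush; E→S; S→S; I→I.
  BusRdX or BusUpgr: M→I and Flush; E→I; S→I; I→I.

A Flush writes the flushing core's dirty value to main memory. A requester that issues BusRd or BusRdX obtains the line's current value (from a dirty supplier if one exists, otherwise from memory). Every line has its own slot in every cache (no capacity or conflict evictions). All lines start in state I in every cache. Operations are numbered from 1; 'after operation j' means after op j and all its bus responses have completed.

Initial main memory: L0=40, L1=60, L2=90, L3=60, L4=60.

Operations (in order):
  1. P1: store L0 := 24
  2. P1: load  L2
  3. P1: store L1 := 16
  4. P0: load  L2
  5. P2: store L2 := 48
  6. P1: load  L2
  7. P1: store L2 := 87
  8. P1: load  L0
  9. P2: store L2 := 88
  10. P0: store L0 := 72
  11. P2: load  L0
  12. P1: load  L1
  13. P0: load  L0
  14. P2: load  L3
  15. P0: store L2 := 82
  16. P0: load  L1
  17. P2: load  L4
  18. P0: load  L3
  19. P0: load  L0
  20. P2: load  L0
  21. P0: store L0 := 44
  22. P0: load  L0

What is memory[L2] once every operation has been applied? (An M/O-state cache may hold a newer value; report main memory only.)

1. P1: store L0 := 24  bus=[BusRdX]  L0: P0=I P1=M P2=I  mem[L0]=40
2. P1: load  L2  bus=[BusRd]  L2: P0=I P1=E P2=I  mem[L2]=90
3. P1: store L1 := 16  bus=[BusRdX]  L1: P0=I P1=M P2=I  mem[L1]=60
4. P0: load  L2  bus=[BusRd]  L2: P0=S P1=S P2=I  mem[L2]=90
5. P2: store L2 := 48  bus=[BusRdX]  L2: P0=I P1=I P2=M  mem[L2]=90
6. P1: load  L2  bus=[BusRd,Flush]  L2: P0=I P1=S P2=S  mem[L2]=48
7. P1: store L2 := 87  bus=[BusUpgr]  L2: P0=I P1=M P2=I  mem[L2]=48
8. P1: load  L0  bus=[-]  L0: P0=I P1=M P2=I  mem[L0]=40
9. P2: store L2 := 88  bus=[BusRdX,Flush]  L2: P0=I P1=I P2=M  mem[L2]=87
10. P0: store L0 := 72  bus=[BusRdX,Flush]  L0: P0=M P1=I P2=I  mem[L0]=24
11. P2: load  L0  bus=[BusRd,Flush]  L0: P0=S P1=I P2=S  mem[L0]=72
12. P1: load  L1  bus=[-]  L1: P0=I P1=M P2=I  mem[L1]=60
13. P0: load  L0  bus=[-]  L0: P0=S P1=I P2=S  mem[L0]=72
14. P2: load  L3  bus=[BusRd]  L3: P0=I P1=I P2=E  mem[L3]=60
15. P0: store L2 := 82  bus=[BusRdX,Flush]  L2: P0=M P1=I P2=I  mem[L2]=88
16. P0: load  L1  bus=[BusRd,Flush]  L1: P0=S P1=S P2=I  mem[L1]=16
17. P2: load  L4  bus=[BusRd]  L4: P0=I P1=I P2=E  mem[L4]=60
18. P0: load  L3  bus=[BusRd]  L3: P0=S P1=I P2=S  mem[L3]=60
19. P0: load  L0  bus=[-]  L0: P0=S P1=I P2=S  mem[L0]=72
20. P2: load  L0  bus=[-]  L0: P0=S P1=I P2=S  mem[L0]=72
21. P0: store L0 := 44  bus=[BusUpgr]  L0: P0=M P1=I P2=I  mem[L0]=72
22. P0: load  L0  bus=[-]  L0: P0=M P1=I P2=I  mem[L0]=72

memory[L2] = 88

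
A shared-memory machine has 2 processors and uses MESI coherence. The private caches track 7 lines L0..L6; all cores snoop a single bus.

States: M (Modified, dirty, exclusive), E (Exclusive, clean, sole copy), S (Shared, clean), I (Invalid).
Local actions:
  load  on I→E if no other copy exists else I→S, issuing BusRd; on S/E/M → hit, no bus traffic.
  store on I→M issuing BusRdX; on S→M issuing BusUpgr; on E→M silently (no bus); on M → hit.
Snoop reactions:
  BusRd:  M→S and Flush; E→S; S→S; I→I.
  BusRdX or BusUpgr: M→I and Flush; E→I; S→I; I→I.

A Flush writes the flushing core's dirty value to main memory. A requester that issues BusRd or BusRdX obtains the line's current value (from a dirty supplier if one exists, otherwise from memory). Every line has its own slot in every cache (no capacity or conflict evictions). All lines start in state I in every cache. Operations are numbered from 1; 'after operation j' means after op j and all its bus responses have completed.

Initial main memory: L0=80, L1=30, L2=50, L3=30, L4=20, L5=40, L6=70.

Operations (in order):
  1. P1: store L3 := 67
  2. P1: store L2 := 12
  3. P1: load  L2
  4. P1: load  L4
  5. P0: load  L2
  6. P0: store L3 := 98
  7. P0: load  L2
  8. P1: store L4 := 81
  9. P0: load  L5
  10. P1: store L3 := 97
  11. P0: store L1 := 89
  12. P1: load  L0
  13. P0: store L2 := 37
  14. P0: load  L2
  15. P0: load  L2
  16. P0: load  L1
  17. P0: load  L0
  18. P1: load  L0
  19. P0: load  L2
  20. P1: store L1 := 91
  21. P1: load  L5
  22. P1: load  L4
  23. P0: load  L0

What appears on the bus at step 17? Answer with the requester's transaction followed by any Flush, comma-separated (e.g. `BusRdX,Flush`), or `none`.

bus = BusRd

step 1: P1: store L3 := 67  ⟶  IM  (L3)  txn=BusRdX  M[L3]=30
step 2: P1: store L2 := 12  ⟶  IM  (L2)  txn=BusRdX  M[L2]=50
step 3: P1: load  L2  ⟶  IM  (L2)  txn=∅  M[L2]=50
step 4: P1: load  L4  ⟶  IE  (L4)  txn=BusRd  M[L4]=20
step 5: P0: load  L2  ⟶  SS  (L2)  txn=BusRd+Flush  M[L2]=12
step 6: P0: store L3 := 98  ⟶  MI  (L3)  txn=BusRdX+Flush  M[L3]=67
step 7: P0: load  L2  ⟶  SS  (L2)  txn=∅  M[L2]=12
step 8: P1: store L4 := 81  ⟶  IM  (L4)  txn=∅  M[L4]=20
step 9: P0: load  L5  ⟶  EI  (L5)  txn=BusRd  M[L5]=40
step 10: P1: store L3 := 97  ⟶  IM  (L3)  txn=BusRdX+Flush  M[L3]=98
step 11: P0: store L1 := 89  ⟶  MI  (L1)  txn=BusRdX  M[L1]=30
step 12: P1: load  L0  ⟶  IE  (L0)  txn=BusRd  M[L0]=80
step 13: P0: store L2 := 37  ⟶  MI  (L2)  txn=BusUpgr  M[L2]=12
step 14: P0: load  L2  ⟶  MI  (L2)  txn=∅  M[L2]=12
step 15: P0: load  L2  ⟶  MI  (L2)  txn=∅  M[L2]=12
step 16: P0: load  L1  ⟶  MI  (L1)  txn=∅  M[L1]=30
step 17: P0: load  L0  ⟶  SS  (L0)  txn=BusRd  M[L0]=80
step 18: P1: load  L0  ⟶  SS  (L0)  txn=∅  M[L0]=80
step 19: P0: load  L2  ⟶  MI  (L2)  txn=∅  M[L2]=12
step 20: P1: store L1 := 91  ⟶  IM  (L1)  txn=BusRdX+Flush  M[L1]=89
step 21: P1: load  L5  ⟶  SS  (L5)  txn=BusRd  M[L5]=40
step 22: P1: load  L4  ⟶  IM  (L4)  txn=∅  M[L4]=20
step 23: P0: load  L0  ⟶  SS  (L0)  txn=∅  M[L0]=80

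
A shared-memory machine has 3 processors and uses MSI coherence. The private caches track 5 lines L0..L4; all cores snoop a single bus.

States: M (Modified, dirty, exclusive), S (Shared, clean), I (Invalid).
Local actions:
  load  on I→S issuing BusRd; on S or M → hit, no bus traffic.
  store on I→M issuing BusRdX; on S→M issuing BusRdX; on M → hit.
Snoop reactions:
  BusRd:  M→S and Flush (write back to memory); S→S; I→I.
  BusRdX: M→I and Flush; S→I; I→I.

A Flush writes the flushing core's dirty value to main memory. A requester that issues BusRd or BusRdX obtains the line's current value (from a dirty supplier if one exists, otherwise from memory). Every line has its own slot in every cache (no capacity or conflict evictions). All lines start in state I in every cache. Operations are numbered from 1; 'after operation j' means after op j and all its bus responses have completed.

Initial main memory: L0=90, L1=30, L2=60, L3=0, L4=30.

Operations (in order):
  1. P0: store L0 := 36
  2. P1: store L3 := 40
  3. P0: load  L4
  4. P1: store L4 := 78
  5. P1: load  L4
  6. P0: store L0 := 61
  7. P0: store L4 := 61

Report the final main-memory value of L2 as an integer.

[1] P0: store L0 := 36 | P0:M(36), P1:I, P2:I | bus: BusRdX
[2] P1: store L3 := 40 | P0:I, P1:M(40), P2:I | bus: BusRdX
[3] P0: load  L4 | P0:S(30), P1:I, P2:I | bus: BusRd
[4] P1: store L4 := 78 | P0:I, P1:M(78), P2:I | bus: BusRdX
[5] P1: load  L4 | P0:I, P1:M(78), P2:I | bus: none
[6] P0: store L0 := 61 | P0:M(61), P1:I, P2:I | bus: none
[7] P0: store L4 := 61 | P0:M(61), P1:I, P2:I | bus: BusRdX,Flush

memory[L2] = 60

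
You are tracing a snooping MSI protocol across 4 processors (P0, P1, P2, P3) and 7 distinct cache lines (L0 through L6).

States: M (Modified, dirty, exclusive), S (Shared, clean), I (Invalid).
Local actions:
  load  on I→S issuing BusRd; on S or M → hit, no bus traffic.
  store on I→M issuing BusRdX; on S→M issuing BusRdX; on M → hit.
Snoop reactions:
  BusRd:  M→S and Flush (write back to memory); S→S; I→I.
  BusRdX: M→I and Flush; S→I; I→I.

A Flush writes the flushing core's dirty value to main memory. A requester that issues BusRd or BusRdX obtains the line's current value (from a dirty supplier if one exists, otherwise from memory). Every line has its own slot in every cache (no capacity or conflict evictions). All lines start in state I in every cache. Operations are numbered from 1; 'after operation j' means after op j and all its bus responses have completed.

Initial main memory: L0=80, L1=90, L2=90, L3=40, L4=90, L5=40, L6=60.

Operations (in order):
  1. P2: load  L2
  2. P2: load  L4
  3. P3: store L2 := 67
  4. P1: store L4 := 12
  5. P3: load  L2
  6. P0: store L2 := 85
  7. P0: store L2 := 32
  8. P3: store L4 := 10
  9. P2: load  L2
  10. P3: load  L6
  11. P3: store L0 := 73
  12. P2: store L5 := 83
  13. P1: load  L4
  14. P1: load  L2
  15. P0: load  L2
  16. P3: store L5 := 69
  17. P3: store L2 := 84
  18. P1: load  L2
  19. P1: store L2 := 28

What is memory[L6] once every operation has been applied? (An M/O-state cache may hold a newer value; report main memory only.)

[1] P2: load  L2 | P0:I, P1:I, P2:S(90), P3:I | bus: BusRd
[2] P2: load  L4 | P0:I, P1:I, P2:S(90), P3:I | bus: BusRd
[3] P3: store L2 := 67 | P0:I, P1:I, P2:I, P3:M(67) | bus: BusRdX
[4] P1: store L4 := 12 | P0:I, P1:M(12), P2:I, P3:I | bus: BusRdX
[5] P3: load  L2 | P0:I, P1:I, P2:I, P3:M(67) | bus: none
[6] P0: store L2 := 85 | P0:M(85), P1:I, P2:I, P3:I | bus: BusRdX,Flush
[7] P0: store L2 := 32 | P0:M(32), P1:I, P2:I, P3:I | bus: none
[8] P3: store L4 := 10 | P0:I, P1:I, P2:I, P3:M(10) | bus: BusRdX,Flush
[9] P2: load  L2 | P0:S(32), P1:I, P2:S(32), P3:I | bus: BusRd,Flush
[10] P3: load  L6 | P0:I, P1:I, P2:I, P3:S(60) | bus: BusRd
[11] P3: store L0 := 73 | P0:I, P1:I, P2:I, P3:M(73) | bus: BusRdX
[12] P2: store L5 := 83 | P0:I, P1:I, P2:M(83), P3:I | bus: BusRdX
[13] P1: load  L4 | P0:I, P1:S(10), P2:I, P3:S(10) | bus: BusRd,Flush
[14] P1: load  L2 | P0:S(32), P1:S(32), P2:S(32), P3:I | bus: BusRd
[15] P0: load  L2 | P0:S(32), P1:S(32), P2:S(32), P3:I | bus: none
[16] P3: store L5 := 69 | P0:I, P1:I, P2:I, P3:M(69) | bus: BusRdX,Flush
[17] P3: store L2 := 84 | P0:I, P1:I, P2:I, P3:M(84) | bus: BusRdX
[18] P1: load  L2 | P0:I, P1:S(84), P2:I, P3:S(84) | bus: BusRd,Flush
[19] P1: store L2 := 28 | P0:I, P1:M(28), P2:I, P3:I | bus: BusRdX

memory[L6] = 60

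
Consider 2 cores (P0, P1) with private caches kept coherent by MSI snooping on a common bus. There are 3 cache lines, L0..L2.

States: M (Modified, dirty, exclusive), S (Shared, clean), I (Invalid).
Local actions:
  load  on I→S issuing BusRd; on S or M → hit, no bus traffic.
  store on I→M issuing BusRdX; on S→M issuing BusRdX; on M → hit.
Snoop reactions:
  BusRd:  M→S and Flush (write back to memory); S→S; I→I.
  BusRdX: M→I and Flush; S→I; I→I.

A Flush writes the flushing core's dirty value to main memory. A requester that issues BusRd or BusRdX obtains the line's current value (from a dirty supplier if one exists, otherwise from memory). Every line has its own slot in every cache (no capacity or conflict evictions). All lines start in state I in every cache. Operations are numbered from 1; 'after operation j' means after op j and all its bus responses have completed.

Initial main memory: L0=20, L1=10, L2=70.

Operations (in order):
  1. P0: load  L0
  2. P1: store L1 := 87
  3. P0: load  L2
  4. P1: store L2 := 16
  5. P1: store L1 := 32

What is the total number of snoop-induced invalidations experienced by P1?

invalidations = 0

1. P0: load  L0  bus=[BusRd]  L0: P0=S P1=I  mem[L0]=20
2. P1: store L1 := 87  bus=[BusRdX]  L1: P0=I P1=M  mem[L1]=10
3. P0: load  L2  bus=[BusRd]  L2: P0=S P1=I  mem[L2]=70
4. P1: store L2 := 16  bus=[BusRdX]  L2: P0=I P1=M  mem[L2]=70
5. P1: store L1 := 32  bus=[-]  L1: P0=I P1=M  mem[L1]=10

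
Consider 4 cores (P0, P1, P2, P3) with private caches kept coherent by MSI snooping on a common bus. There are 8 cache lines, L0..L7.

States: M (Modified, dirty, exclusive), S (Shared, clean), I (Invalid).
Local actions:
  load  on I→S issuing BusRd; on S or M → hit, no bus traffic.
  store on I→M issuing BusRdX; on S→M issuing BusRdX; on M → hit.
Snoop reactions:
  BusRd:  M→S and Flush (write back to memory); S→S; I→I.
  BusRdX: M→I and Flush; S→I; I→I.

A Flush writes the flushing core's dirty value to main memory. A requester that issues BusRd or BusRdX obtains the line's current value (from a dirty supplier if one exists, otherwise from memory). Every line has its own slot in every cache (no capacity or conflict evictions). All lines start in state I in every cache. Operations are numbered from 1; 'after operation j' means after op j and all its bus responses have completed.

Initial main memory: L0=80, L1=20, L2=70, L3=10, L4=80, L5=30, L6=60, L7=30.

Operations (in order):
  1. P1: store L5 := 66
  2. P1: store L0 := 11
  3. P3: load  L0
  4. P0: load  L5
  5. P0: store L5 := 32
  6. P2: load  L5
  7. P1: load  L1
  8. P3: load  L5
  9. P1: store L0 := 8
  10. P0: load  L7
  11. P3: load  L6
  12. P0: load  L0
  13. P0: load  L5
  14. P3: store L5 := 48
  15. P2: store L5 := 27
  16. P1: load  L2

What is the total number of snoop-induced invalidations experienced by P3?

invalidations = 2

step 1: P1: store L5 := 66  ⟶  IMII  (L5)  txn=BusRdX  M[L5]=30
step 2: P1: store L0 := 11  ⟶  IMII  (L0)  txn=BusRdX  M[L0]=80
step 3: P3: load  L0  ⟶  ISIS  (L0)  txn=BusRd+Flush  M[L0]=11
step 4: P0: load  L5  ⟶  SSII  (L5)  txn=BusRd+Flush  M[L5]=66
step 5: P0: store L5 := 32  ⟶  MIII  (L5)  txn=BusRdX  M[L5]=66
step 6: P2: load  L5  ⟶  SISI  (L5)  txn=BusRd+Flush  M[L5]=32
step 7: P1: load  L1  ⟶  ISII  (L1)  txn=BusRd  M[L1]=20
step 8: P3: load  L5  ⟶  SISS  (L5)  txn=BusRd  M[L5]=32
step 9: P1: store L0 := 8  ⟶  IMII  (L0)  txn=BusRdX  M[L0]=11
step 10: P0: load  L7  ⟶  SIII  (L7)  txn=BusRd  M[L7]=30
step 11: P3: load  L6  ⟶  IIIS  (L6)  txn=BusRd  M[L6]=60
step 12: P0: load  L0  ⟶  SSII  (L0)  txn=BusRd+Flush  M[L0]=8
step 13: P0: load  L5  ⟶  SISS  (L5)  txn=∅  M[L5]=32
step 14: P3: store L5 := 48  ⟶  IIIM  (L5)  txn=BusRdX  M[L5]=32
step 15: P2: store L5 := 27  ⟶  IIMI  (L5)  txn=BusRdX+Flush  M[L5]=48
step 16: P1: load  L2  ⟶  ISII  (L2)  txn=BusRd  M[L2]=70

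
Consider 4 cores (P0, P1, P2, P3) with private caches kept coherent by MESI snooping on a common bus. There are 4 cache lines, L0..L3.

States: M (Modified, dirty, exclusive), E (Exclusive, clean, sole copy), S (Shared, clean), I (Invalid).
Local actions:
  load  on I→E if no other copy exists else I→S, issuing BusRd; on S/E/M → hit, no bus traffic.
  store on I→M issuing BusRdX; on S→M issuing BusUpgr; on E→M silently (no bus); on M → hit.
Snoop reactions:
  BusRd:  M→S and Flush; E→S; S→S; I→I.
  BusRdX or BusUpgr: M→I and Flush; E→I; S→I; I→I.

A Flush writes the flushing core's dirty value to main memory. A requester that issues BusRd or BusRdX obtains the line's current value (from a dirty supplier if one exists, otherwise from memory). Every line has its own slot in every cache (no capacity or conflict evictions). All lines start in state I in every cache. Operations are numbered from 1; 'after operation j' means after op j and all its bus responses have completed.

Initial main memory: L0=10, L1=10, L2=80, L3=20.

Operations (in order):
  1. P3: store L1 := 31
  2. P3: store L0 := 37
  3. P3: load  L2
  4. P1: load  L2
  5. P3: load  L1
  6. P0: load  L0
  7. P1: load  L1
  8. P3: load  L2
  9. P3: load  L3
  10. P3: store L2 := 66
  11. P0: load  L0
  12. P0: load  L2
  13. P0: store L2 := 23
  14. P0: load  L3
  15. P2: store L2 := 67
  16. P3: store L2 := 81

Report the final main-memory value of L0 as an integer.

memory[L0] = 37

step 1: P3: store L1 := 31  ⟶  IIIM  (L1)  txn=BusRdX  M[L1]=10
step 2: P3: store L0 := 37  ⟶  IIIM  (L0)  txn=BusRdX  M[L0]=10
step 3: P3: load  L2  ⟶  IIIE  (L2)  txn=BusRd  M[L2]=80
step 4: P1: load  L2  ⟶  ISIS  (L2)  txn=BusRd  M[L2]=80
step 5: P3: load  L1  ⟶  IIIM  (L1)  txn=∅  M[L1]=10
step 6: P0: load  L0  ⟶  SIIS  (L0)  txn=BusRd+Flush  M[L0]=37
step 7: P1: load  L1  ⟶  ISIS  (L1)  txn=BusRd+Flush  M[L1]=31
step 8: P3: load  L2  ⟶  ISIS  (L2)  txn=∅  M[L2]=80
step 9: P3: load  L3  ⟶  IIIE  (L3)  txn=BusRd  M[L3]=20
step 10: P3: store L2 := 66  ⟶  IIIM  (L2)  txn=BusUpgr  M[L2]=80
step 11: P0: load  L0  ⟶  SIIS  (L0)  txn=∅  M[L0]=37
step 12: P0: load  L2  ⟶  SIIS  (L2)  txn=BusRd+Flush  M[L2]=66
step 13: P0: store L2 := 23  ⟶  MIII  (L2)  txn=BusUpgr  M[L2]=66
step 14: P0: load  L3  ⟶  SIIS  (L3)  txn=BusRd  M[L3]=20
step 15: P2: store L2 := 67  ⟶  IIMI  (L2)  txn=BusRdX+Flush  M[L2]=23
step 16: P3: store L2 := 81  ⟶  IIIM  (L2)  txn=BusRdX+Flush  M[L2]=67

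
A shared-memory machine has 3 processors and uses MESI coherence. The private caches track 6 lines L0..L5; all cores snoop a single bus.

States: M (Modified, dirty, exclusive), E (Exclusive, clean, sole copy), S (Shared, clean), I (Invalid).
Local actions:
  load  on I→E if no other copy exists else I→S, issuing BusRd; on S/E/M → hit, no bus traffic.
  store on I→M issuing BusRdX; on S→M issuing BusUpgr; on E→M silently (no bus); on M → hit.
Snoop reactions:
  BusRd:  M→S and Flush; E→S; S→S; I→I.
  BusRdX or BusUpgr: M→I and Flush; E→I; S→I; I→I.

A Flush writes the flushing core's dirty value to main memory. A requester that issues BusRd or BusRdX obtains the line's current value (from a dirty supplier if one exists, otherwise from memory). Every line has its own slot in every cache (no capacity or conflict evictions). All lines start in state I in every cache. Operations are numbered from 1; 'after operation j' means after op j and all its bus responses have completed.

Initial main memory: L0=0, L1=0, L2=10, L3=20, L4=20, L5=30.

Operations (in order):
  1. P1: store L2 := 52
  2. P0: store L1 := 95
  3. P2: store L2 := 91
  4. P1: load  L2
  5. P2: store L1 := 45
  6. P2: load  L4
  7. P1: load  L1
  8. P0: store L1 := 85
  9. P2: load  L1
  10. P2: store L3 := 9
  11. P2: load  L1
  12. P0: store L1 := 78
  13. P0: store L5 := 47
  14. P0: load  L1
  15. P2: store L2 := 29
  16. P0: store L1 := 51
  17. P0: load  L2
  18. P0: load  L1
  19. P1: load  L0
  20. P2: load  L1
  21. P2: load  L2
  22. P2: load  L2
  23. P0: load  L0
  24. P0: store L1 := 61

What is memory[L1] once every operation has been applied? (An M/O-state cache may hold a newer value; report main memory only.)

  op1 P1: store L2 := 52 → I/M/I on L2; bus BusRdX; mem=10
  op2 P0: store L1 := 95 → M/I/I on L1; bus BusRdX; mem=0
  op3 P2: store L2 := 91 → I/I/M on L2; bus BusRdX Flush; mem=52
  op4 P1: load  L2 → I/S/S on L2; bus BusRd Flush; mem=91
  op5 P2: store L1 := 45 → I/I/M on L1; bus BusRdX Flush; mem=95
  op6 P2: load  L4 → I/I/E on L4; bus BusRd; mem=20
  op7 P1: load  L1 → I/S/S on L1; bus BusRd Flush; mem=45
  op8 P0: store L1 := 85 → M/I/I on L1; bus BusRdX; mem=45
  op9 P2: load  L1 → S/I/S on L1; bus BusRd Flush; mem=85
  op10 P2: store L3 := 9 → I/I/M on L3; bus BusRdX; mem=20
  op11 P2: load  L1 → S/I/S on L1; bus (none); mem=85
  op12 P0: store L1 := 78 → M/I/I on L1; bus BusUpgr; mem=85
  op13 P0: store L5 := 47 → M/I/I on L5; bus BusRdX; mem=30
  op14 P0: load  L1 → M/I/I on L1; bus (none); mem=85
  op15 P2: store L2 := 29 → I/I/M on L2; bus BusUpgr; mem=91
  op16 P0: store L1 := 51 → M/I/I on L1; bus (none); mem=85
  op17 P0: load  L2 → S/I/S on L2; bus BusRd Flush; mem=29
  op18 P0: load  L1 → M/I/I on L1; bus (none); mem=85
  op19 P1: load  L0 → I/E/I on L0; bus BusRd; mem=0
  op20 P2: load  L1 → S/I/S on L1; bus BusRd Flush; mem=51
  op21 P2: load  L2 → S/I/S on L2; bus (none); mem=29
  op22 P2: load  L2 → S/I/S on L2; bus (none); mem=29
  op23 P0: load  L0 → S/S/I on L0; bus BusRd; mem=0
  op24 P0: store L1 := 61 → M/I/I on L1; bus BusUpgr; mem=51

memory[L1] = 51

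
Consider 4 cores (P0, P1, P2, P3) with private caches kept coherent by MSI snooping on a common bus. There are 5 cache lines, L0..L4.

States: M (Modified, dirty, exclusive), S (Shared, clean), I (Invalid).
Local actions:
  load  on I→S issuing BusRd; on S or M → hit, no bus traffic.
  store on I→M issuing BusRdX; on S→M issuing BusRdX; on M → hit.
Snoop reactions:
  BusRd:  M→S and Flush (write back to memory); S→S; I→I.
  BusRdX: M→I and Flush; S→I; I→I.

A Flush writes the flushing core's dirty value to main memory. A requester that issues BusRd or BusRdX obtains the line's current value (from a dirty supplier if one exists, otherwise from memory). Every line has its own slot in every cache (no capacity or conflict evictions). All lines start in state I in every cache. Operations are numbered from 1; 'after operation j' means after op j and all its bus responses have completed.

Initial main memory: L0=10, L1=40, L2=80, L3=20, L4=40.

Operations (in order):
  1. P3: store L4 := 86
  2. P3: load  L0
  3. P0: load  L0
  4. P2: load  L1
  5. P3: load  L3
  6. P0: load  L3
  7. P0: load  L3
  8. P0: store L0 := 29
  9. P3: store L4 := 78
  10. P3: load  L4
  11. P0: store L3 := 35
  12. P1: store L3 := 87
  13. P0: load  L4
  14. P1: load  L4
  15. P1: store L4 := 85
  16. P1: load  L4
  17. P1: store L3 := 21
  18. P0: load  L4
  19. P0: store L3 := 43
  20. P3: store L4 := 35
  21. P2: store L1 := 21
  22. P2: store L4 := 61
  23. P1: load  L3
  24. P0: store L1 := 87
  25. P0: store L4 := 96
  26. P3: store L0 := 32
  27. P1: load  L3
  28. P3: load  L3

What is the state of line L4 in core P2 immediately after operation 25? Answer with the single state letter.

step 1: P3: store L4 := 86  ⟶  IIIM  (L4)  txn=BusRdX  M[L4]=40
step 2: P3: load  L0  ⟶  IIIS  (L0)  txn=BusRd  M[L0]=10
step 3: P0: load  L0  ⟶  SIIS  (L0)  txn=BusRd  M[L0]=10
step 4: P2: load  L1  ⟶  IISI  (L1)  txn=BusRd  M[L1]=40
step 5: P3: load  L3  ⟶  IIIS  (L3)  txn=BusRd  M[L3]=20
step 6: P0: load  L3  ⟶  SIIS  (L3)  txn=BusRd  M[L3]=20
step 7: P0: load  L3  ⟶  SIIS  (L3)  txn=∅  M[L3]=20
step 8: P0: store L0 := 29  ⟶  MIII  (L0)  txn=BusRdX  M[L0]=10
step 9: P3: store L4 := 78  ⟶  IIIM  (L4)  txn=∅  M[L4]=40
step 10: P3: load  L4  ⟶  IIIM  (L4)  txn=∅  M[L4]=40
step 11: P0: store L3 := 35  ⟶  MIII  (L3)  txn=BusRdX  M[L3]=20
step 12: P1: store L3 := 87  ⟶  IMII  (L3)  txn=BusRdX+Flush  M[L3]=35
step 13: P0: load  L4  ⟶  SIIS  (L4)  txn=BusRd+Flush  M[L4]=78
step 14: P1: load  L4  ⟶  SSIS  (L4)  txn=BusRd  M[L4]=78
step 15: P1: store L4 := 85  ⟶  IMII  (L4)  txn=BusRdX  M[L4]=78
step 16: P1: load  L4  ⟶  IMII  (L4)  txn=∅  M[L4]=78
step 17: P1: store L3 := 21  ⟶  IMII  (L3)  txn=∅  M[L3]=35
step 18: P0: load  L4  ⟶  SSII  (L4)  txn=BusRd+Flush  M[L4]=85
step 19: P0: store L3 := 43  ⟶  MIII  (L3)  txn=BusRdX+Flush  M[L3]=21
step 20: P3: store L4 := 35  ⟶  IIIM  (L4)  txn=BusRdX  M[L4]=85
step 21: P2: store L1 := 21  ⟶  IIMI  (L1)  txn=BusRdX  M[L1]=40
step 22: P2: store L4 := 61  ⟶  IIMI  (L4)  txn=BusRdX+Flush  M[L4]=35
step 23: P1: load  L3  ⟶  SSII  (L3)  txn=BusRd+Flush  M[L3]=43
step 24: P0: store L1 := 87  ⟶  MIII  (L1)  txn=BusRdX+Flush  M[L1]=21
step 25: P0: store L4 := 96  ⟶  MIII  (L4)  txn=BusRdX+Flush  M[L4]=61
step 26: P3: store L0 := 32  ⟶  IIIM  (L0)  txn=BusRdX+Flush  M[L0]=29
step 27: P1: load  L3  ⟶  SSII  (L3)  txn=∅  M[L3]=43
step 28: P3: load  L3  ⟶  SSIS  (L3)  txn=BusRd  M[L3]=43

state = I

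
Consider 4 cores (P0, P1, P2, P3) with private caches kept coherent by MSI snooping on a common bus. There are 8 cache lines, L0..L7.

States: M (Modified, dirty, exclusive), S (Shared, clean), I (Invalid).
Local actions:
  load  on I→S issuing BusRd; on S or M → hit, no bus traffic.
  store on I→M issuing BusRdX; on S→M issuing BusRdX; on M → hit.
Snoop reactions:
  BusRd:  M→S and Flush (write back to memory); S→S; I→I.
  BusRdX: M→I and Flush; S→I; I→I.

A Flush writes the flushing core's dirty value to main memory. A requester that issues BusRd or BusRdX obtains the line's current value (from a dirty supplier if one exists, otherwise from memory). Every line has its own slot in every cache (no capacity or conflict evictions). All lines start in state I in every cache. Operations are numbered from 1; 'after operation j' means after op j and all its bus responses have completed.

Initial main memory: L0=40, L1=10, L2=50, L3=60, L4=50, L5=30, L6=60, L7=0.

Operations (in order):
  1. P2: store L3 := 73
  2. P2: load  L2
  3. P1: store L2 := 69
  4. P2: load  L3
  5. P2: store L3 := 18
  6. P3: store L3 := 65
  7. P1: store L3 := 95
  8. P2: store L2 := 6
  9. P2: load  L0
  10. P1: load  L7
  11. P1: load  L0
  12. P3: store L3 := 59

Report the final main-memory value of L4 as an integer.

[1] P2: store L3 := 73 | P0:I, P1:I, P2:M(73), P3:I | bus: BusRdX
[2] P2: load  L2 | P0:I, P1:I, P2:S(50), P3:I | bus: BusRd
[3] P1: store L2 := 69 | P0:I, P1:M(69), P2:I, P3:I | bus: BusRdX
[4] P2: load  L3 | P0:I, P1:I, P2:M(73), P3:I | bus: none
[5] P2: store L3 := 18 | P0:I, P1:I, P2:M(18), P3:I | bus: none
[6] P3: store L3 := 65 | P0:I, P1:I, P2:I, P3:M(65) | bus: BusRdX,Flush
[7] P1: store L3 := 95 | P0:I, P1:M(95), P2:I, P3:I | bus: BusRdX,Flush
[8] P2: store L2 := 6 | P0:I, P1:I, P2:M(6), P3:I | bus: BusRdX,Flush
[9] P2: load  L0 | P0:I, P1:I, P2:S(40), P3:I | bus: BusRd
[10] P1: load  L7 | P0:I, P1:S(0), P2:I, P3:I | bus: BusRd
[11] P1: load  L0 | P0:I, P1:S(40), P2:S(40), P3:I | bus: BusRd
[12] P3: store L3 := 59 | P0:I, P1:I, P2:I, P3:M(59) | bus: BusRdX,Flush

memory[L4] = 50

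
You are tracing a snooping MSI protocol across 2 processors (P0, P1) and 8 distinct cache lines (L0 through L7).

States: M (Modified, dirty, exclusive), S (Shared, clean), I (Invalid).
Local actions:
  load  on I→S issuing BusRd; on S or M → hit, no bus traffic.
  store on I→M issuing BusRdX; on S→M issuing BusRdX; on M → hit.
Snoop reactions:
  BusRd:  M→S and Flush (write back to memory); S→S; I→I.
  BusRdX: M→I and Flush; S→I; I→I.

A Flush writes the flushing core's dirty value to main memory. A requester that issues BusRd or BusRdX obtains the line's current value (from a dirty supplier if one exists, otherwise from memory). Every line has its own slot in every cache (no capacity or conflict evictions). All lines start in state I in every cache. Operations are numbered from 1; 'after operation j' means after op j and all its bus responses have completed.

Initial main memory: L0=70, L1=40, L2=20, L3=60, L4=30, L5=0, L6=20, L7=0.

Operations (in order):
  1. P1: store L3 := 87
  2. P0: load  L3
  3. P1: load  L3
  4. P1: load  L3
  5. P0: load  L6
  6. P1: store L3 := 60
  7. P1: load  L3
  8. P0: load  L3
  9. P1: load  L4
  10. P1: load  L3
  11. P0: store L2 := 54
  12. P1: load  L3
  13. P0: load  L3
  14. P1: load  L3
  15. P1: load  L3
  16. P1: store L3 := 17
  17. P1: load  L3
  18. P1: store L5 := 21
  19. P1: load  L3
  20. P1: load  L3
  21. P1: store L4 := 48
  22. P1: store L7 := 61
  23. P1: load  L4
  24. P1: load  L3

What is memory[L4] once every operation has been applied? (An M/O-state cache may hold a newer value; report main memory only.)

1. P1: store L3 := 87  bus=[BusRdX]  L3: P0=I P1=M  mem[L3]=60
2. P0: load  L3  bus=[BusRd,Flush]  L3: P0=S P1=S  mem[L3]=87
3. P1: load  L3  bus=[-]  L3: P0=S P1=S  mem[L3]=87
4. P1: load  L3  bus=[-]  L3: P0=S P1=S  mem[L3]=87
5. P0: load  L6  bus=[BusRd]  L6: P0=S P1=I  mem[L6]=20
6. P1: store L3 := 60  bus=[BusRdX]  L3: P0=I P1=M  mem[L3]=87
7. P1: load  L3  bus=[-]  L3: P0=I P1=M  mem[L3]=87
8. P0: load  L3  bus=[BusRd,Flush]  L3: P0=S P1=S  mem[L3]=60
9. P1: load  L4  bus=[BusRd]  L4: P0=I P1=S  mem[L4]=30
10. P1: load  L3  bus=[-]  L3: P0=S P1=S  mem[L3]=60
11. P0: store L2 := 54  bus=[BusRdX]  L2: P0=M P1=I  mem[L2]=20
12. P1: load  L3  bus=[-]  L3: P0=S P1=S  mem[L3]=60
13. P0: load  L3  bus=[-]  L3: P0=S P1=S  mem[L3]=60
14. P1: load  L3  bus=[-]  L3: P0=S P1=S  mem[L3]=60
15. P1: load  L3  bus=[-]  L3: P0=S P1=S  mem[L3]=60
16. P1: store L3 := 17  bus=[BusRdX]  L3: P0=I P1=M  mem[L3]=60
17. P1: load  L3  bus=[-]  L3: P0=I P1=M  mem[L3]=60
18. P1: store L5 := 21  bus=[BusRdX]  L5: P0=I P1=M  mem[L5]=0
19. P1: load  L3  bus=[-]  L3: P0=I P1=M  mem[L3]=60
20. P1: load  L3  bus=[-]  L3: P0=I P1=M  mem[L3]=60
21. P1: store L4 := 48  bus=[BusRdX]  L4: P0=I P1=M  mem[L4]=30
22. P1: store L7 := 61  bus=[BusRdX]  L7: P0=I P1=M  mem[L7]=0
23. P1: load  L4  bus=[-]  L4: P0=I P1=M  mem[L4]=30
24. P1: load  L3  bus=[-]  L3: P0=I P1=M  mem[L3]=60

memory[L4] = 30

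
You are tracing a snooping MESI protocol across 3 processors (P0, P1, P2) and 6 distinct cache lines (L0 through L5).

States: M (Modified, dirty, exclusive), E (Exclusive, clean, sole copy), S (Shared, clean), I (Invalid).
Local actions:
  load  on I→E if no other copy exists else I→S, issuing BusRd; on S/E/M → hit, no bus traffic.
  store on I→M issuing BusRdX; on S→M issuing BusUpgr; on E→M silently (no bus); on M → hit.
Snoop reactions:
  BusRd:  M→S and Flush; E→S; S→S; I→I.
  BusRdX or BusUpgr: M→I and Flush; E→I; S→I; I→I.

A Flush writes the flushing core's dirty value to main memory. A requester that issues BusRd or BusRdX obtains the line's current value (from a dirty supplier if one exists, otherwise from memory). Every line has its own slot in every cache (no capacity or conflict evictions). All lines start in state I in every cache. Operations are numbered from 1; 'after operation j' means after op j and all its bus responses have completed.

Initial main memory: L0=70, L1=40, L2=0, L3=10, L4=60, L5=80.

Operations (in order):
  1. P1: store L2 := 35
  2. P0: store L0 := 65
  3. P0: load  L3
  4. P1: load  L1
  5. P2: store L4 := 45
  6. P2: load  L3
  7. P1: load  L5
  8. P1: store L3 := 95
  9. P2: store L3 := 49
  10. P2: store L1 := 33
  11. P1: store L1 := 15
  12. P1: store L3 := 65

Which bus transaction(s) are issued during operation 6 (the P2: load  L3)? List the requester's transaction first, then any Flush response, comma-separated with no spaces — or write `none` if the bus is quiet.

1. P1: store L2 := 35  bus=[BusRdX]  L2: P0=I P1=M P2=I  mem[L2]=0
2. P0: store L0 := 65  bus=[BusRdX]  L0: P0=M P1=I P2=I  mem[L0]=70
3. P0: load  L3  bus=[BusRd]  L3: P0=E P1=I P2=I  mem[L3]=10
4. P1: load  L1  bus=[BusRd]  L1: P0=I P1=E P2=I  mem[L1]=40
5. P2: store L4 := 45  bus=[BusRdX]  L4: P0=I P1=I P2=M  mem[L4]=60
6. P2: load  L3  bus=[BusRd]  L3: P0=S P1=I P2=S  mem[L3]=10
7. P1: load  L5  bus=[BusRd]  L5: P0=I P1=E P2=I  mem[L5]=80
8. P1: store L3 := 95  bus=[BusRdX]  L3: P0=I P1=M P2=I  mem[L3]=10
9. P2: store L3 := 49  bus=[BusRdX,Flush]  L3: P0=I P1=I P2=M  mem[L3]=95
10. P2: store L1 := 33  bus=[BusRdX]  L1: P0=I P1=I P2=M  mem[L1]=40
11. P1: store L1 := 15  bus=[BusRdX,Flush]  L1: P0=I P1=M P2=I  mem[L1]=33
12. P1: store L3 := 65  bus=[BusRdX,Flush]  L3: P0=I P1=M P2=I  mem[L3]=49

bus = BusRd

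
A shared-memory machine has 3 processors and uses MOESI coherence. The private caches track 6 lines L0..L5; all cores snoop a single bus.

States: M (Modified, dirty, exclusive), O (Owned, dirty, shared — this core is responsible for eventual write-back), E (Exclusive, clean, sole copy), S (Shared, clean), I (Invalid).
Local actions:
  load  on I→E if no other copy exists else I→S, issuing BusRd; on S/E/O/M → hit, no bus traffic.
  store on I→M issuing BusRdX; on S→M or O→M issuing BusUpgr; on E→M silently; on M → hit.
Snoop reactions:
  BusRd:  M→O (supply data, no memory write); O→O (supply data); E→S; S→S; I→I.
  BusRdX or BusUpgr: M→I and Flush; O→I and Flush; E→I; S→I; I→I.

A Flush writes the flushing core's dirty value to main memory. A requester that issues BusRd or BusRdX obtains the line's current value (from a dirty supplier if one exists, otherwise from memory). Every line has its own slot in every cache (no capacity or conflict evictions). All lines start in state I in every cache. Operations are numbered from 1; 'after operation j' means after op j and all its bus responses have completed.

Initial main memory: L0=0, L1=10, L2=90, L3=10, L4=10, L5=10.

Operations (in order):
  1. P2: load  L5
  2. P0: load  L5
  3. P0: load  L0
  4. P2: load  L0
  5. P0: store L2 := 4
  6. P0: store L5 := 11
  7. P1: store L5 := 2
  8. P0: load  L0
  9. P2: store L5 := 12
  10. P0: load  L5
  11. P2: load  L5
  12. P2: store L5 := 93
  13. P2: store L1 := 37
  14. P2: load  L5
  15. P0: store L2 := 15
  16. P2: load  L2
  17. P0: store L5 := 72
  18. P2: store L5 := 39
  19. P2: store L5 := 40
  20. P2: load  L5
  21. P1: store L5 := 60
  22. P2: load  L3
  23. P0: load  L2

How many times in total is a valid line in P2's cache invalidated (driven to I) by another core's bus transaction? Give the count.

invalidations = 3

step 1: P2: load  L5  ⟶  IIE  (L5)  txn=BusRd  M[L5]=10
step 2: P0: load  L5  ⟶  SIS  (L5)  txn=BusRd  M[L5]=10
step 3: P0: load  L0  ⟶  EII  (L0)  txn=BusRd  M[L0]=0
step 4: P2: load  L0  ⟶  SIS  (L0)  txn=BusRd  M[L0]=0
step 5: P0: store L2 := 4  ⟶  MII  (L2)  txn=BusRdX  M[L2]=90
step 6: P0: store L5 := 11  ⟶  MII  (L5)  txn=BusUpgr  M[L5]=10
step 7: P1: store L5 := 2  ⟶  IMI  (L5)  txn=BusRdX+Flush  M[L5]=11
step 8: P0: load  L0  ⟶  SIS  (L0)  txn=∅  M[L0]=0
step 9: P2: store L5 := 12  ⟶  IIM  (L5)  txn=BusRdX+Flush  M[L5]=2
step 10: P0: load  L5  ⟶  SIO  (L5)  txn=BusRd  M[L5]=2
step 11: P2: load  L5  ⟶  SIO  (L5)  txn=∅  M[L5]=2
step 12: P2: store L5 := 93  ⟶  IIM  (L5)  txn=BusUpgr  M[L5]=2
step 13: P2: store L1 := 37  ⟶  IIM  (L1)  txn=BusRdX  M[L1]=10
step 14: P2: load  L5  ⟶  IIM  (L5)  txn=∅  M[L5]=2
step 15: P0: store L2 := 15  ⟶  MII  (L2)  txn=∅  M[L2]=90
step 16: P2: load  L2  ⟶  OIS  (L2)  txn=BusRd  M[L2]=90
step 17: P0: store L5 := 72  ⟶  MII  (L5)  txn=BusRdX+Flush  M[L5]=93
step 18: P2: store L5 := 39  ⟶  IIM  (L5)  txn=BusRdX+Flush  M[L5]=72
step 19: P2: store L5 := 40  ⟶  IIM  (L5)  txn=∅  M[L5]=72
step 20: P2: load  L5  ⟶  IIM  (L5)  txn=∅  M[L5]=72
step 21: P1: store L5 := 60  ⟶  IMI  (L5)  txn=BusRdX+Flush  M[L5]=40
step 22: P2: load  L3  ⟶  IIE  (L3)  txn=BusRd  M[L3]=10
step 23: P0: load  L2  ⟶  OIS  (L2)  txn=∅  M[L2]=90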